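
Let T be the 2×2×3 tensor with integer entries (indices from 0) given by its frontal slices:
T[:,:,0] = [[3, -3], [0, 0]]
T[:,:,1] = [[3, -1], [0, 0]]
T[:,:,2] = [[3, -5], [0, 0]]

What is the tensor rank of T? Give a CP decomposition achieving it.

Lower bound: in the mode-2 unfolding of T (rows indexed by j, columns by (i,k)) the 2×2 minor on rows j ∈ {0, 1}, columns (i,k) ∈ {(0,0), (0,1)} is det [[3, 3], [-3, -1]] = 6 ≠ 0, so that unfolding has rank ≥ 2 and hence rank(T) ≥ 2 (CP rank is at least every unfolding rank, though it can be larger).
Upper bound: T[i,:,:] = a[i]·M for every slice, with a = (1, 0) and M = [[3, 3, 3], [-3, -1, -5]] (rows j, columns k).
Splitting M by its rows (j = 0, 1), M = (1, 0)(3, 3, 3)ᵀ + (0, 1)(-3, -1, -5)ᵀ.
Hence T = (1, 0) ⊗ (1, 0) ⊗ (3, 3, 3) + (1, 0) ⊗ (0, 1) ⊗ (-3, -1, -5), so rank(T) ≤ 2.
These bounds meet, so rank(T) = 2.

rank(T) = 2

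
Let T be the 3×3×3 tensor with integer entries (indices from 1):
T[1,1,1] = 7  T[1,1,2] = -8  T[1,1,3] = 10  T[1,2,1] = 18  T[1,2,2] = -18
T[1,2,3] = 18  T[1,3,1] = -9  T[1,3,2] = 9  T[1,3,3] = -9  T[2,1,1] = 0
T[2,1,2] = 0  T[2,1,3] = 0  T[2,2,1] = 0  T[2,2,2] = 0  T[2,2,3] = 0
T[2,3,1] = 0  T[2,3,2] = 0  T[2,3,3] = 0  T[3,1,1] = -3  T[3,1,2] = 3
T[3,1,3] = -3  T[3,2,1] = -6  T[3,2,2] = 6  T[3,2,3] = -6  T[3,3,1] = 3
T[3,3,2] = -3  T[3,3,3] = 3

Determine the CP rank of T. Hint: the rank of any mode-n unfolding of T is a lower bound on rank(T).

2

Lower bound: the mode-1 unfolding of T (rows indexed by i, columns by (j,k) = (1,1), (1,2), (1,3), (2,1), (2,2), (2,3), (3,1), (3,2), (3,3)) is [[7, -8, 10, 18, -18, 18, -9, 9, -9], [0, 0, 0, 0, 0, 0, 0, 0, 0], [-3, 3, -3, -6, 6, -6, 3, -3, 3]].
There the 2×2 minor on rows i ∈ {1, 3}, columns (j,k) ∈ {(1,1), (1,2)} is det [[7, -8], [-3, 3]] = -3 ≠ 0, so this unfolding has rank ≥ 2; CP rank is at least every unfolding rank, so rank(T) ≥ 2. (Flattening ranks never certify an upper bound on CP rank; for that we must actually write T with 2 rank-1 terms.)
Upper bound — finding two terms. Write S_k = T[:,:,k] for the frontal slices: S₁ = [[7, 18, -9], [0, 0, 0], [-3, -6, 3]], S₂ = [[-8, -18, 9], [0, 0, 0], [3, 6, -3]], S₃ = [[10, 18, -9], [0, 0, 0], [-3, -6, 3]].
If T = a₁ (x) b₁ (x) c₁ + a₂ (x) b₂ (x) c₂ then each S_k = c₁[k]·a₁b₁ᵀ + c₂[k]·a₂b₂ᵀ. S₁ and S₂ are linearly independent, so a₁b₁ᵀ and a₂b₂ᵀ must span the same plane of matrices: they are the rank-1 matrices of the form x·S₁ + y·S₂.
The 2×2 minor of x·S₁ + y·S₂ on rows {1,3}, columns {1,2} is 12·x² − 18·xy + 6·y² = 6·(2·x − y)(x − y), vanishing at (x:y) = (1:2) and (1:1).
M₁ = S₁ + 2·S₂ = [[-9, -18, 9], [0, 0, 0], [3, 6, -3]] = (-3)·(3, 0, -1)(1, 2, -1)ᵀ and M₂ = S₁ + S₂ = [[-1, 0, 0], [0, 0, 0], [0, 0, 0]] = −(1, 0, 0)(1, 0, 0)ᵀ, so take a₁ = (3, 0, -1), b₁ = (1, 2, -1), a₂ = (1, 0, 0), b₂ = (1, 0, 0).
Each slice is an integer combination of E₁ = a₁b₁ᵀ and E₂ = a₂b₂ᵀ: S₁ = 3·E₁ − 2·E₂, S₂ = −3·E₁ + E₂, S₃ = 3·E₁ + E₂; reading off coefficients, c₁ = (3, -3, 3) and c₂ = (-2, 1, 1).
Hence T = (3, 0, -1) (x) (1, 2, -1) (x) (3, -3, 3) + (1, 0, 0) (x) (1, 0, 0) (x) (-2, 1, 1), so rank(T) ≤ 2.
These bounds meet, so rank(T) = 2.
Check entry T[2,3,2] = 0: (0)·(-1)·(-3) + (0)·(0)·(1) = 0.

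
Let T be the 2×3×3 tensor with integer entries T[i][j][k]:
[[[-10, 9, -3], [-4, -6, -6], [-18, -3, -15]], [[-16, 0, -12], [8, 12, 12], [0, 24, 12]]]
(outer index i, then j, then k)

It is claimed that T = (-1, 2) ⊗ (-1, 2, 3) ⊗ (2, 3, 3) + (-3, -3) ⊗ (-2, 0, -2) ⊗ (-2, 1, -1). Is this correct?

Yes

Reconstruct entrywise from the claimed factors. For example, T[0,2,2] = -15 and Σₗ aₗ[0]bₗ[2]cₗ[2] = (-1)·(3)·(3) + (-3)·(-2)·(-1) = -15; checking all 18 entries, every one matches. The claim holds.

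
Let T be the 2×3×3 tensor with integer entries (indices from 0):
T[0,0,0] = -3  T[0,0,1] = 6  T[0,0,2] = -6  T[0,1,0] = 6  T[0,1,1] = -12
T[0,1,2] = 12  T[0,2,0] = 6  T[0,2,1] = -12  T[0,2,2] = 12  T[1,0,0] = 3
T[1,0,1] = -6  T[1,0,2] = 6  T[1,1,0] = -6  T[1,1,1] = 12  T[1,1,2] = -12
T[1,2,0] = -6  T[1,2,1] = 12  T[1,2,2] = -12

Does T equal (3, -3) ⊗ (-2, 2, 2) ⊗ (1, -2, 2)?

No

Reconstruct entry (0,0,0) from the claimed factors: Σₗ aₗ[0]bₗ[0]cₗ[0] = (3)·(-2)·(1) = -6, but T[0,0,0] = -3. The claim is false.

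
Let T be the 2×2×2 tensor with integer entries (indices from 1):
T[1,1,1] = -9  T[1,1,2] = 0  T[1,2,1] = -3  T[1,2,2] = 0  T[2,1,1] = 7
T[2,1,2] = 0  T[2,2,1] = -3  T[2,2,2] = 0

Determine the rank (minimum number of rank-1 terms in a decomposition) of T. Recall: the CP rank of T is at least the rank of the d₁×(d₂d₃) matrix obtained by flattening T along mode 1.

Lower bound: the mode-1 unfolding of T (rows indexed by i, columns by (j,k) = (1,1), (1,2), (2,1), (2,2)) is [[-9, 0, -3, 0], [7, 0, -3, 0]].
There the 2×2 minor on rows i ∈ {1, 2}, columns (j,k) ∈ {(1,1), (2,1)} is det [[-9, -3], [7, -3]] = 48 ≠ 0, so this unfolding has rank ≥ 2; CP rank is at least every unfolding rank, so rank(T) ≥ 2. (Unfolding ranks only ever bound the CP rank from below — rank(T) can be strictly larger than all of them — so the matching upper bound has to come from an explicit 2-term decomposition.)
Upper bound — finding two terms. Every mode-3 slice of T is a multiple of one matrix: T[:,:,k] = c[k]·M with c = [1, 0] and M = [[-9, -3], [7, -3]] (rows indexed by i, columns by j). So it suffices to write M as a sum of two rank-1 matrices.
Splitting M by its rows (i = 1, 2), M = [1, 0][-9, -3]ᵀ + [0, 1][7, -3]ᵀ.
Hence T = [1, 0] ∘ [-9, -3] ∘ [1, 0] + [0, 1] ∘ [7, -3] ∘ [1, 0], so rank(T) ≤ 2.
These bounds meet, so rank(T) = 2.
Check entry T[1,1,1] = -9: (1)·(-9)·(1) + (0)·(7)·(1) = -9.

2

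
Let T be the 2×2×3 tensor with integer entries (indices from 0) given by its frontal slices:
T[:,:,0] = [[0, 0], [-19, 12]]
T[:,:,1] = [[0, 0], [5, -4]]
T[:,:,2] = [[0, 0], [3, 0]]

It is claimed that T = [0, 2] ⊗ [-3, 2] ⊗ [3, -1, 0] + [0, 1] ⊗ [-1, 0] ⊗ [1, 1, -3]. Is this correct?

Yes

Reconstruct entrywise from the claimed factors. For example, T[0,1,1] = 0 and Σₗ aₗ[0]bₗ[1]cₗ[1] = (0)·(2)·(-1) + (0)·(0)·(1) = 0; checking all 12 entries, every one matches. The claim holds.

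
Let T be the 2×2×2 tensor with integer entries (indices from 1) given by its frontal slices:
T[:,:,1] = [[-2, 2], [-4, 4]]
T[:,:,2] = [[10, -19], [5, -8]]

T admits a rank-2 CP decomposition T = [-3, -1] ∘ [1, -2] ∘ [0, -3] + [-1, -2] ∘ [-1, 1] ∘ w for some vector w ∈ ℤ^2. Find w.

w = [-2, 1]

Subtract the known terms from T to get the rank-1 residual R = [-1, -2] ∘ [-1, 1] ∘ w, so R[i,j,k] = a[i]·b[j]·w[k]. Pick indices with nonzero a[1]·b[1] = (-1)·(-1) = 1. Only the fibre through (1,1,·) is needed: R[1,1,:] = T[1,1,:] − Σₗ aₗ[1]bₗ[1]cₗ = [-2, 10] − (-3)·(1)·[0, -3] = [-2, 1]. Then w[k] = R[1,1,k] / 1 for each k, giving w = [-2, 1] / 1 = [-2, 1].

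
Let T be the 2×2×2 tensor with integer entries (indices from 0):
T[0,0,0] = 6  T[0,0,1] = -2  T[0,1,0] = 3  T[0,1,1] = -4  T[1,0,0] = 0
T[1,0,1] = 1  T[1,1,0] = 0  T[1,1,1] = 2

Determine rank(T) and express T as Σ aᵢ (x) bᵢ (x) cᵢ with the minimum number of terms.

rank(T) = 2

Lower bound: the mode-3 unfolding of T (rows indexed by k, columns by (i,j) = (0,0), (0,1), (1,0), (1,1)) is [[6, 3, 0, 0], [-2, -4, 1, 2]].
There the 2×2 minor on rows k ∈ {0, 1}, columns (i,j) ∈ {(0,0), (0,1)} is det [[6, 3], [-2, -4]] = -18 ≠ 0, so this unfolding has rank ≥ 2; CP rank is at least every unfolding rank, so rank(T) ≥ 2. (This is only a lower bound: in general the CP rank may exceed every unfolding rank, so we still need to exhibit 2 rank-1 terms summing to T.)
Upper bound — finding two terms. Write S_k = T[:,:,k] for the frontal slices: S₀ = [[6, 3], [0, 0]], S₁ = [[-2, -4], [1, 2]].
If T = a₁ (x) b₁ (x) c₁ + a₂ (x) b₂ (x) c₂ then each S_k = c₁[k]·a₁b₁ᵀ + c₂[k]·a₂b₂ᵀ. S₀ and S₁ are linearly independent, so a₁b₁ᵀ and a₂b₂ᵀ must span the same plane of matrices: they are the rank-1 matrices of the form x·S₀ + y·S₁.
det(x·S₀ + y·S₁) is 9·xy = 9·(y)(x), vanishing at (x:y) = (1:0) and (0:1).
M₁ = S₀ = [[6, 3], [0, 0]] = 3·[1, 0][2, 1]ᵀ and M₂ = S₁ = [[-2, -4], [1, 2]] = −[2, -1][1, 2]ᵀ, so take a₁ = [1, 0], b₁ = [2, 1], a₂ = [2, -1], b₂ = [1, 2].
Each slice is an integer combination of E₁ = a₁b₁ᵀ and E₂ = a₂b₂ᵀ: S₀ = 3·E₁, S₁ = −E₂; reading off coefficients, c₁ = [3, 0] and c₂ = [0, -1].
Hence T = [1, 0] (x) [2, 1] (x) [3, 0] + [2, -1] (x) [1, 2] (x) [0, -1], so rank(T) ≤ 2.
These bounds meet, so rank(T) = 2.
Check entry T[0,1,0] = 3: (1)·(1)·(3) + (2)·(2)·(0) = 3.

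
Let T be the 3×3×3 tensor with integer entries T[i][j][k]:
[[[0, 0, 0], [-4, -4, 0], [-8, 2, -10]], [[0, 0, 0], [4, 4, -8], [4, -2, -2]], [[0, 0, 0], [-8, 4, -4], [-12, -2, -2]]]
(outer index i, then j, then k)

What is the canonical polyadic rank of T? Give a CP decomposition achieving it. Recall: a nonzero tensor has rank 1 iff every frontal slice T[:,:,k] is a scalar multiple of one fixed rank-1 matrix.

rank(T) = 3

Lower bound: in the mode-3 unfolding of T (rows indexed by k, columns by (i,j)) the 3×3 minor on rows k ∈ {0, 1, 2}, columns (i,j) ∈ {(0,1), (0,2), (1,1)} is det [[-4, -8, 4], [-4, 2, 4], [0, -10, -8]] = 320 ≠ 0, so that unfolding has rank ≥ 3 and hence rank(T) ≥ 3 (CP rank is at least every unfolding rank, though it can be larger).
Upper bound: T is a sum of 3 rank-1 terms, T = [0, 1, -1] (x) [0, 1, 1] (x) [4, 0, -4] + [1, -1, -1] (x) [0, 2, -1] (x) [0, -2, 2] + [1, 0, 1] (x) [0, 1, 2] (x) [-4, 0, -4] (one valid choice — decompositions are not unique — normalised so each a, b is primitive with positive first nonzero entry; check it by expanding all entries), so rank(T) ≤ 3.
These bounds meet, so rank(T) = 3.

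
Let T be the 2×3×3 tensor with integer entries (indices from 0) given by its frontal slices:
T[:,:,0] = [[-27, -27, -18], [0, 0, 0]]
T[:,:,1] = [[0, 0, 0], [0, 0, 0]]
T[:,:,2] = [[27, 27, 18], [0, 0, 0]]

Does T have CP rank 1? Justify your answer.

If T = a ⊗ b ⊗ c then every fibre of T is a multiple of the corresponding factor, so read the factors off the fibres through the nonzero entry T[0,0,0] = -27.
The mode-1 fibre T[:,0,0] = [-27, 0] gives a = [1, 0] (primitive direction); the mode-2 fibre T[0,:,0] = [-27, -27, -18] gives b = [3, 3, 2]; then c[k] = T[0,0,k] / (a[0]·b[0]) = [-27, 0, 27] / 3 = [-9, 0, 9].
Expanding [1, 0] ⊗ [3, 3, 2] ⊗ [-9, 0, 9] reproduces all 18 entries of T, so T = [1, 0] ⊗ [3, 3, 2] ⊗ [-9, 0, 9] and rank(T) ≤ 1.
Equivalently every frontal slice T[:,:,k] is c[k] times the rank-1 matrix [1, 0] ⊗ [3, 3, 2]. So T has rank 1 (it is nonzero).

Yes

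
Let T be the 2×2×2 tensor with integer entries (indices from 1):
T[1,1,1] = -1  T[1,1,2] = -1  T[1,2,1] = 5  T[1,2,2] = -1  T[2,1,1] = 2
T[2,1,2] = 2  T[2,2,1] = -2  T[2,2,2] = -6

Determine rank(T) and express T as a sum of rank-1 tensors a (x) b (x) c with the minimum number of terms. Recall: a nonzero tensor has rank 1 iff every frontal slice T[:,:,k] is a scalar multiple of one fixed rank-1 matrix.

Lower bound: the mode-3 unfolding of T (rows indexed by k, columns by (i,j) = (1,1), (1,2), (2,1), (2,2)) is [[-1, 5, 2, -2], [-1, -1, 2, -6]].
There the 2×2 minor on rows k ∈ {1, 2}, columns (i,j) ∈ {(1,1), (1,2)} is det [[-1, 5], [-1, -1]] = 6 ≠ 0, so this unfolding has rank ≥ 2; CP rank is at least every unfolding rank, so rank(T) ≥ 2. (This is only a lower bound: in general the CP rank may exceed every unfolding rank, so we still need to exhibit 2 rank-1 terms summing to T.)
Upper bound — finding two terms. Write S_k = T[:,:,k] for the frontal slices: S₁ = [[-1, 5], [2, -2]], S₂ = [[-1, -1], [2, -6]].
If T = a₁ (x) b₁ (x) c₁ + a₂ (x) b₂ (x) c₂ then each S_k = c₁[k]·a₁b₁ᵀ + c₂[k]·a₂b₂ᵀ. S₁ and S₂ are linearly independent, so a₁b₁ᵀ and a₂b₂ᵀ must span the same plane of matrices: they are the rank-1 matrices of the form x·S₁ + y·S₂.
det(x·S₁ + y·S₂) is −8·x² + 8·y² = (-8)·(x − y)(x + y), vanishing at (x:y) = (1:1) and (1:-1).
M₁ = S₁ + S₂ = [[-2, 4], [4, -8]] = (-2)·[1, -2][1, -2]ᵀ and M₂ = S₁ − S₂ = [[0, 6], [0, 4]] = 2·[3, 2][0, 1]ᵀ, so take a₁ = [1, -2], b₁ = [1, -2], a₂ = [3, 2], b₂ = [0, 1].
Each slice is an integer combination of E₁ = a₁b₁ᵀ and E₂ = a₂b₂ᵀ: S₁ = −E₁ + E₂, S₂ = −E₁ − E₂; reading off coefficients, c₁ = [-1, -1] and c₂ = [1, -1].
Hence T = [1, -2] (x) [1, -2] (x) [-1, -1] + [3, 2] (x) [0, 1] (x) [1, -1], so rank(T) ≤ 2.
These bounds meet, so rank(T) = 2.
Check entry T[1,1,2] = -1: (1)·(1)·(-1) + (3)·(0)·(-1) = -1.

rank(T) = 2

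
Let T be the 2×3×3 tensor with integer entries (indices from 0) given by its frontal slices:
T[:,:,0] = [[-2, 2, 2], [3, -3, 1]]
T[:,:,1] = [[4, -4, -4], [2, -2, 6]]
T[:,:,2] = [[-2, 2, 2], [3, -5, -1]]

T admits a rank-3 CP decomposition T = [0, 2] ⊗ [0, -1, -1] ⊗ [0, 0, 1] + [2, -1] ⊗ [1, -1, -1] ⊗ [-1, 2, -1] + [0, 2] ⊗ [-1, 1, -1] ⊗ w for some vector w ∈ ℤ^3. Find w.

w = [-1, -2, -1]

Subtract the known terms from T to get the rank-1 residual R = [0, 2] ⊗ [-1, 1, -1] ⊗ w, so R[i,j,k] = a[i]·b[j]·w[k]. Pick indices with nonzero a[1]·b[0] = (2)·(-1) = -2. Only the fibre through (1,0,·) is needed: R[1,0,:] = T[1,0,:] − Σₗ aₗ[1]bₗ[0]cₗ = [3, 2, 3] − (2)·(0)·[0, 0, 1] − (-1)·(1)·[-1, 2, -1] = [2, 4, 2]. Then w[k] = R[1,0,k] / -2 for each k, giving w = [2, 4, 2] / -2 = [-1, -2, -1].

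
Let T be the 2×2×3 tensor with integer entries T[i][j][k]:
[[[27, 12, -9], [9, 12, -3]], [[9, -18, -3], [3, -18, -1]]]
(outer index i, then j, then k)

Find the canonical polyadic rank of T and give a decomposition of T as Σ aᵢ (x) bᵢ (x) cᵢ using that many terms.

rank(T) = 2

Lower bound: the mode-2 unfolding of T (rows indexed by j, columns by (i,k) = (0,0), (0,1), (0,2), (1,0), (1,1), (1,2)) is [[27, 12, -9, 9, -18, -3], [9, 12, -3, 3, -18, -1]].
There the 2×2 minor on rows j ∈ {0, 1}, columns (i,k) ∈ {(0,0), (0,1)} is det [[27, 12], [9, 12]] = 216 ≠ 0, so this unfolding has rank ≥ 2; CP rank is at least every unfolding rank, so rank(T) ≥ 2. (Flattening ranks never certify an upper bound on CP rank; for that we must actually write T with 2 rank-1 terms.)
Upper bound — finding two terms. Write S_k = T[:,:,k] for the frontal slices: S₀ = [[27, 9], [9, 3]], S₁ = [[12, 12], [-18, -18]], S₂ = [[-9, -3], [-3, -1]].
If T = a₁ (x) b₁ (x) c₁ + a₂ (x) b₂ (x) c₂ then each S_k = c₁[k]·a₁b₁ᵀ + c₂[k]·a₂b₂ᵀ. S₀ and S₁ are linearly independent, so a₁b₁ᵀ and a₂b₂ᵀ must span the same plane of matrices: they are the rank-1 matrices of the form x·S₀ + y·S₁.
det(x·S₀ + y·S₁) is −396·xy = (-396)·(y)(x), vanishing at (x:y) = (1:0) and (0:1).
M₁ = S₀ = [[27, 9], [9, 3]] = 3·(3, 1)(3, 1)ᵀ and M₂ = S₁ = [[12, 12], [-18, -18]] = 6·(2, -3)(1, 1)ᵀ, so take a₁ = (3, 1), b₁ = (3, 1), a₂ = (2, -3), b₂ = (1, 1).
Each slice is an integer combination of E₁ = a₁b₁ᵀ and E₂ = a₂b₂ᵀ: S₀ = 3·E₁, S₁ = 6·E₂, S₂ = −E₁; reading off coefficients, c₁ = (3, 0, -1) and c₂ = (0, 6, 0).
Hence T = (3, 1) (x) (3, 1) (x) (3, 0, -1) + (2, -3) (x) (1, 1) (x) (0, 6, 0), so rank(T) ≤ 2.
These bounds meet, so rank(T) = 2.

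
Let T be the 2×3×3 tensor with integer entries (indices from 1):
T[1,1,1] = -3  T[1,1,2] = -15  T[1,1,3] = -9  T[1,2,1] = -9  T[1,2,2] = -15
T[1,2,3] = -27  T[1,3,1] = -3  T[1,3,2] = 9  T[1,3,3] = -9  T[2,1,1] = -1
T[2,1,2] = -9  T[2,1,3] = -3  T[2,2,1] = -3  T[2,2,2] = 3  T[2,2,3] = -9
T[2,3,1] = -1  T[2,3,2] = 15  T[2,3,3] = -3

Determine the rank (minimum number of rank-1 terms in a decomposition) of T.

Lower bound: the mode-1 unfolding of T (rows indexed by i, columns by (j,k) = (1,1), (1,2), (1,3), (2,1), (2,2), (2,3), (3,1), (3,2), (3,3)) is [[-3, -15, -9, -9, -15, -27, -3, 9, -9], [-1, -9, -3, -3, 3, -9, -1, 15, -3]].
There the 2×2 minor on rows i ∈ {1, 2}, columns (j,k) ∈ {(1,1), (1,2)} is det [[-3, -15], [-1, -9]] = 12 ≠ 0, so this unfolding has rank ≥ 2; CP rank is at least every unfolding rank, so rank(T) ≥ 2. (Flattening ranks never certify an upper bound on CP rank; for that we must actually write T with 2 rank-1 terms.)
Upper bound — finding two terms. Write S_k = T[:,:,k] for the frontal slices: S₁ = [[-3, -9, -3], [-1, -3, -1]], S₂ = [[-15, -15, 9], [-9, 3, 15]], S₃ = [[-9, -27, -9], [-3, -9, -3]].
If T = a₁ ⊗ b₁ ⊗ c₁ + a₂ ⊗ b₂ ⊗ c₂ then each S_k = c₁[k]·a₁b₁ᵀ + c₂[k]·a₂b₂ᵀ. S₁ and S₂ are linearly independent, so a₁b₁ᵀ and a₂b₂ᵀ must span the same plane of matrices: they are the rank-1 matrices of the form x·S₁ + y·S₂.
The 2×2 minor of x·S₁ + y·S₂ on rows {1,2}, columns {1,2} is −60·xy − 180·y² = (-60)·(x + 3·y)(y), vanishing at (x:y) = (3:-1) and (1:0).
M₁ = 3·S₁ − S₂ = [[6, -12, -18], [6, -12, -18]] = 6·[1, 1][1, -2, -3]ᵀ and M₂ = S₁ = [[-3, -9, -3], [-1, -3, -1]] = −[3, 1][1, 3, 1]ᵀ, so take a₁ = [1, 1], b₁ = [1, -2, -3], a₂ = [3, 1], b₂ = [1, 3, 1].
Each slice is an integer combination of E₁ = a₁b₁ᵀ and E₂ = a₂b₂ᵀ: S₁ = −E₂, S₂ = −6·E₁ − 3·E₂, S₃ = −3·E₂; reading off coefficients, c₁ = [0, -6, 0] and c₂ = [-1, -3, -3].
Hence T = [1, 1] ⊗ [1, -2, -3] ⊗ [0, -6, 0] + [3, 1] ⊗ [1, 3, 1] ⊗ [-1, -3, -3], so rank(T) ≤ 2.
These bounds meet, so rank(T) = 2.
Check entry T[2,3,3] = -3: (1)·(-3)·(0) + (1)·(1)·(-3) = -3.

2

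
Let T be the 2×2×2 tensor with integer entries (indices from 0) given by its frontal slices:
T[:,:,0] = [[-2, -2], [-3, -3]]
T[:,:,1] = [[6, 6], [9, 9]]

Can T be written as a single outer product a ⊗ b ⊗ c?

If T = a ⊗ b ⊗ c then every fibre of T is a multiple of the corresponding factor, so read the factors off the fibres through the nonzero entry T[0,0,0] = -2.
The mode-1 fibre T[:,0,0] = [-2, -3] gives a = [2, 3] (primitive direction); the mode-2 fibre T[0,:,0] = [-2, -2] gives b = [1, 1]; then c[k] = T[0,0,k] / (a[0]·b[0]) = [-2, 6] / 2 = [-1, 3].
Expanding [2, 3] ⊗ [1, 1] ⊗ [-1, 3] reproduces all 8 entries of T, so T = [2, 3] ⊗ [1, 1] ⊗ [-1, 3] and rank(T) ≤ 1.
Equivalently every frontal slice T[:,:,k] is c[k] times the rank-1 matrix [2, 3] ⊗ [1, 1]. So T has rank 1 (it is nonzero).

Yes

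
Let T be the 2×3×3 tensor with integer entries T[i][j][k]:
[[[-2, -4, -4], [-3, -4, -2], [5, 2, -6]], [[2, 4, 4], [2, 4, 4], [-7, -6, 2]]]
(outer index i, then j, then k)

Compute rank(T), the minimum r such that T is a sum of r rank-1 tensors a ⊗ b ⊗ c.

3

Lower bound: the mode-2 unfolding of T (rows indexed by j, columns by (i,k) = (0,0), (0,1), (0,2), (1,0), (1,1), (1,2)) is [[-2, -4, -4, 2, 4, 4], [-3, -4, -2, 2, 4, 4], [5, 2, -6, -7, -6, 2]].
There the 3×3 minor on rows j ∈ {0, 1, 2}, columns (i,k) ∈ {(0,0), (0,1), (1,0)} is det [[-2, -4, 2], [-3, -4, 2], [5, 2, -7]] = 24 ≠ 0, so this unfolding has rank ≥ 3; CP rank is at least every unfolding rank, so rank(T) ≥ 3. (This is only a lower bound: in general the CP rank may exceed every unfolding rank, so we still need to exhibit 3 rank-1 terms summing to T.)
Upper bound: T is a sum of 3 rank-1 terms, T = (1, -2) ⊗ (0, 0, 1) ⊗ (4, 4, 0) + (1, -1) ⊗ (2, 2, 1) ⊗ (-1, -2, -2) + (1, 0) ⊗ (0, 1, -2) ⊗ (-1, 0, 2) (one valid choice — decompositions are not unique — normalised so each a, b is primitive with positive first nonzero entry; check it by expanding all entries), so rank(T) ≤ 3.
These bounds meet, so rank(T) = 3.
Check entry T[0,2,2] = -6: (1)·(1)·(0) + (1)·(1)·(-2) + (1)·(-2)·(2) = -6.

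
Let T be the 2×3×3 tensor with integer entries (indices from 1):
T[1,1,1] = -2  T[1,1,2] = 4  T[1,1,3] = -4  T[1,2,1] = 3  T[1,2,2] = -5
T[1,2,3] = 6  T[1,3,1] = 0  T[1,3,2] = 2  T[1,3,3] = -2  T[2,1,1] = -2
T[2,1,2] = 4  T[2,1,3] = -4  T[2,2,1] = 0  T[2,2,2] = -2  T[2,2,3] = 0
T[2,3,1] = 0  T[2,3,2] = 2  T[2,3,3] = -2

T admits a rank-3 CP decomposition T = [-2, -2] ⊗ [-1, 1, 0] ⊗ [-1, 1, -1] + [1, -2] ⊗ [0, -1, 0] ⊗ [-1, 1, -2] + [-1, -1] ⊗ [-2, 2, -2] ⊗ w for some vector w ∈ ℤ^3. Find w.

Subtract the known terms from T to get the rank-1 residual R = [-1, -1] ⊗ [-2, 2, -2] ⊗ w, so R[i,j,k] = a[i]·b[j]·w[k]. Pick indices with nonzero a[1]·b[1] = (-1)·(-2) = 2. Only the fibre through (1,1,·) is needed: R[1,1,:] = T[1,1,:] − Σₗ aₗ[1]bₗ[1]cₗ = [-2, 4, -4] − (-2)·(-1)·[-1, 1, -1] − (1)·(0)·[-1, 1, -2] = [0, 2, -2]. Then w[k] = R[1,1,k] / 2 for each k, giving w = [0, 2, -2] / 2 = [0, 1, -1].

w = [0, 1, -1]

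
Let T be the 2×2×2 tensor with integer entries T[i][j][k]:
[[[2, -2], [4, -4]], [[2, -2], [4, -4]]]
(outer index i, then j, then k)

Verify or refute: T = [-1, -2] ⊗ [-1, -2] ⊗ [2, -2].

No

Reconstruct entry (1,0,0) from the claimed factors: Σₗ aₗ[1]bₗ[0]cₗ[0] = (-2)·(-1)·(2) = 4, but T[1,0,0] = 2. The claim is false.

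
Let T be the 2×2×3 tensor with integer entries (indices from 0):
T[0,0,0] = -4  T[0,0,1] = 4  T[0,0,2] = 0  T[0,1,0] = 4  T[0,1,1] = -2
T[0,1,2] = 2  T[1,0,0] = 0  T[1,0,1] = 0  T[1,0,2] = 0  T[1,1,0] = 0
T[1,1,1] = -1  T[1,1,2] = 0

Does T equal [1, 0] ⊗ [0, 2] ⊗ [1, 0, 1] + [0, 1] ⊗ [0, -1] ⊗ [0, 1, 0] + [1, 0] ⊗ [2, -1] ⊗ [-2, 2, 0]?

Yes

Reconstruct entrywise from the claimed factors. For example, T[0,0,1] = 4 and Σₗ aₗ[0]bₗ[0]cₗ[1] = (1)·(0)·(0) + (0)·(0)·(1) + (1)·(2)·(2) = 4; checking all 12 entries, every one matches. The claim holds.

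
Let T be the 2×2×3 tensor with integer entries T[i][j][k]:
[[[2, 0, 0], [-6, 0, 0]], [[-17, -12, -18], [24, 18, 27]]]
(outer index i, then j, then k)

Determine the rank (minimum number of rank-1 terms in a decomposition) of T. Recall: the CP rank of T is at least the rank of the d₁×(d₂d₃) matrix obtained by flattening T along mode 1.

Lower bound: the mode-3 unfolding of T (rows indexed by k, columns by (i,j) = (0,0), (0,1), (1,0), (1,1)) is [[2, -6, -17, 24], [0, 0, -12, 18], [0, 0, -18, 27]].
There the 2×2 minor on rows k ∈ {0, 1}, columns (i,j) ∈ {(0,0), (1,0)} is det [[2, -17], [0, -12]] = -24 ≠ 0, so this unfolding has rank ≥ 2; CP rank is at least every unfolding rank, so rank(T) ≥ 2. (This is only a lower bound: in general the CP rank may exceed every unfolding rank, so we still need to exhibit 2 rank-1 terms summing to T.)
Upper bound — finding two terms. Write S_k = T[:,:,k] for the frontal slices: S₀ = [[2, -6], [-17, 24]], S₁ = [[0, 0], [-12, 18]], S₂ = [[0, 0], [-18, 27]].
If T = a₁ ⊗ b₁ ⊗ c₁ + a₂ ⊗ b₂ ⊗ c₂ then each S_k = c₁[k]·a₁b₁ᵀ + c₂[k]·a₂b₂ᵀ. S₀ and S₁ are linearly independent, so a₁b₁ᵀ and a₂b₂ᵀ must span the same plane of matrices: they are the rank-1 matrices of the form x·S₀ + y·S₁.
det(x·S₀ + y·S₁) is −54·x² − 36·xy = (-18)·(3·x + 2·y)(x), vanishing at (x:y) = (2:-3) and (0:1).
M₁ = 2·S₀ − 3·S₁ = [[4, -12], [2, -6]] = 2·[2, 1][1, -3]ᵀ and M₂ = S₁ = [[0, 0], [-12, 18]] = (-6)·[0, 1][2, -3]ᵀ, so take a₁ = [2, 1], b₁ = [1, -3], a₂ = [0, 1], b₂ = [2, -3].
Each slice is an integer combination of E₁ = a₁b₁ᵀ and E₂ = a₂b₂ᵀ: S₀ = E₁ − 9·E₂, S₁ = −6·E₂, S₂ = −9·E₂; reading off coefficients, c₁ = [1, 0, 0] and c₂ = [-9, -6, -9].
Hence T = [2, 1] ⊗ [1, -3] ⊗ [1, 0, 0] + [0, 1] ⊗ [2, -3] ⊗ [-9, -6, -9], so rank(T) ≤ 2.
These bounds meet, so rank(T) = 2.
Check entry T[0,1,2] = 0: (2)·(-3)·(0) + (0)·(-3)·(-9) = 0.

2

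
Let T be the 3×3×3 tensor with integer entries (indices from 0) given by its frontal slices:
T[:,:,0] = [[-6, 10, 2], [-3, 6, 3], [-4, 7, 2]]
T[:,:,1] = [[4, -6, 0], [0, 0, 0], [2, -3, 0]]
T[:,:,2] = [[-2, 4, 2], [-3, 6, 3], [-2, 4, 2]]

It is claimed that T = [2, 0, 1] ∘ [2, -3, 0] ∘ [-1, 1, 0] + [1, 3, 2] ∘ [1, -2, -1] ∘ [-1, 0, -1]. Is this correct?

No

Reconstruct entry (0,0,0) from the claimed factors: Σₗ aₗ[0]bₗ[0]cₗ[0] = (2)·(2)·(-1) + (1)·(1)·(-1) = -5, but T[0,0,0] = -6. The claim is false.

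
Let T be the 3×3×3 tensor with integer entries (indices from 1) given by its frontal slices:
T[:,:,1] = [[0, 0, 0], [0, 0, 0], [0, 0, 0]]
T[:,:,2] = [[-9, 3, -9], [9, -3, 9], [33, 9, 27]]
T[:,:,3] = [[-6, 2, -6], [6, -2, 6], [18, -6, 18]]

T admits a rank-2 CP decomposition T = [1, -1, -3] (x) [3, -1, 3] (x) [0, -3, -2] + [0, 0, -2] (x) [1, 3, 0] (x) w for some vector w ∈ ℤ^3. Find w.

Subtract the known terms from T to get the rank-1 residual R = [0, 0, -2] (x) [1, 3, 0] (x) w, so R[i,j,k] = a[i]·b[j]·w[k]. Pick indices with nonzero a[3]·b[1] = (-2)·(1) = -2. Only the fibre through (3,1,·) is needed: R[3,1,:] = T[3,1,:] − Σₗ aₗ[3]bₗ[1]cₗ = [0, 33, 18] − (-3)·(3)·[0, -3, -2] = [0, 6, 0]. Then w[k] = R[3,1,k] / -2 for each k, giving w = [0, 6, 0] / -2 = [0, -3, 0].

w = [0, -3, 0]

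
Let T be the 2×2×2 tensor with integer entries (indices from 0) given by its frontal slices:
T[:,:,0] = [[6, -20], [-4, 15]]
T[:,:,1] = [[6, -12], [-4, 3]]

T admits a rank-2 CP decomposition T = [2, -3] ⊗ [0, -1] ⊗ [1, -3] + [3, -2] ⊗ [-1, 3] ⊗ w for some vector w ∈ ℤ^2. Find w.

Subtract the known terms from T to get the rank-1 residual R = [3, -2] ⊗ [-1, 3] ⊗ w, so R[i,j,k] = a[i]·b[j]·w[k]. Pick indices with nonzero a[0]·b[0] = (3)·(-1) = -3. Only the fibre through (0,0,·) is needed: R[0,0,:] = T[0,0,:] − Σₗ aₗ[0]bₗ[0]cₗ = [6, 6] − (2)·(0)·[1, -3] = [6, 6]. Then w[k] = R[0,0,k] / -3 for each k, giving w = [6, 6] / -3 = [-2, -2].

w = [-2, -2]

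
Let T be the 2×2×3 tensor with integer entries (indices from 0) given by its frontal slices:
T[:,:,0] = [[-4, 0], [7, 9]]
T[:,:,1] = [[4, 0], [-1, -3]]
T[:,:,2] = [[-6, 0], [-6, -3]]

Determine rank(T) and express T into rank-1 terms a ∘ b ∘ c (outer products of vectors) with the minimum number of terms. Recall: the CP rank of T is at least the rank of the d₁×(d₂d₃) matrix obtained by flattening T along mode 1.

Lower bound: the mode-1 unfolding of T (rows indexed by i, columns by (j,k) = (0,0), (0,1), (0,2), (1,0), (1,1), (1,2)) is [[-4, 4, -6, 0, 0, 0], [7, -1, -6, 9, -3, -3]].
There the 2×2 minor on rows i ∈ {0, 1}, columns (j,k) ∈ {(0,0), (0,1)} is det [[-4, 4], [7, -1]] = -24 ≠ 0, so this unfolding has rank ≥ 2; CP rank is at least every unfolding rank, so rank(T) ≥ 2. (This is only a lower bound: in general the CP rank may exceed every unfolding rank, so we still need to exhibit 2 rank-1 terms summing to T.)
Upper bound — finding two terms. Write S_k = T[:,:,k] for the frontal slices: S₀ = [[-4, 0], [7, 9]], S₁ = [[4, 0], [-1, -3]], S₂ = [[-6, 0], [-6, -3]].
If T = a₁ ∘ b₁ ∘ c₁ + a₂ ∘ b₂ ∘ c₂ then each S_k = c₁[k]·a₁b₁ᵀ + c₂[k]·a₂b₂ᵀ. S₀ and S₁ are linearly independent, so a₁b₁ᵀ and a₂b₂ᵀ must span the same plane of matrices: they are the rank-1 matrices of the form x·S₀ + y·S₁.
det(x·S₀ + y·S₁) is −36·x² + 48·xy − 12·y² = (-12)·(3·x − y)(x − y), vanishing at (x:y) = (1:3) and (1:1).
M₁ = S₀ + 3·S₁ = [[8, 0], [4, 0]] = 4·[2, 1][1, 0]ᵀ and M₂ = S₀ + S₁ = [[0, 0], [6, 6]] = 6·[0, 1][1, 1]ᵀ, so take a₁ = [2, 1], b₁ = [1, 0], a₂ = [0, 1], b₂ = [1, 1].
Each slice is an integer combination of E₁ = a₁b₁ᵀ and E₂ = a₂b₂ᵀ: S₀ = −2·E₁ + 9·E₂, S₁ = 2·E₁ − 3·E₂, S₂ = −3·E₁ − 3·E₂; reading off coefficients, c₁ = [-2, 2, -3] and c₂ = [9, -3, -3].
Hence T = [2, 1] ∘ [1, 0] ∘ [-2, 2, -3] + [0, 1] ∘ [1, 1] ∘ [9, -3, -3], so rank(T) ≤ 2.
These bounds meet, so rank(T) = 2.
Check entry T[1,0,1] = -1: (1)·(1)·(2) + (1)·(1)·(-3) = -1.

rank(T) = 2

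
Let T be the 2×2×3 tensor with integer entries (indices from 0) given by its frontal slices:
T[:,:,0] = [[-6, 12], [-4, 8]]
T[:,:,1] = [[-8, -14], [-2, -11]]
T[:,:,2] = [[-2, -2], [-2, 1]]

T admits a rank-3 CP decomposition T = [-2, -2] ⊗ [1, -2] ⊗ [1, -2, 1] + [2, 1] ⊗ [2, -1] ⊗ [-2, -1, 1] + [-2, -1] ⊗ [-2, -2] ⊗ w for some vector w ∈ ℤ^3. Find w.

Subtract the known terms from T to get the rank-1 residual R = [-2, -1] ⊗ [-2, -2] ⊗ w, so R[i,j,k] = a[i]·b[j]·w[k]. Pick indices with nonzero a[0]·b[0] = (-2)·(-2) = 4. Only the fibre through (0,0,·) is needed: R[0,0,:] = T[0,0,:] − Σₗ aₗ[0]bₗ[0]cₗ = [-6, -8, -2] − (-2)·(1)·[1, -2, 1] − (2)·(2)·[-2, -1, 1] = [4, -8, -4]. Then w[k] = R[0,0,k] / 4 for each k, giving w = [4, -8, -4] / 4 = [1, -2, -1].

w = [1, -2, -1]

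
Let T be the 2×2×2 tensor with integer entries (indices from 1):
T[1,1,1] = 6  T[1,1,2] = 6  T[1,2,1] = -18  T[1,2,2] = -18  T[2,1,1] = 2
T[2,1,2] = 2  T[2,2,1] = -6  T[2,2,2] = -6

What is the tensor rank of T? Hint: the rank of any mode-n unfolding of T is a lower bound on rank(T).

Lower bound: T ≠ 0 (e.g. T[1,1,1] = 6), so rank(T) ≥ 1.
Upper bound: if T = a ⊗ b ⊗ c then every fibre of T is a multiple of the corresponding factor, so read the factors off the fibres through the nonzero entry T[1,1,1] = 6.
The mode-1 fibre T[:,1,1] = [6, 2] gives a = (3, 1) (primitive direction); the mode-2 fibre T[1,:,1] = [6, -18] gives b = (1, -3); then c[k] = T[1,1,k] / (a[1]·b[1]) = [6, 6] / 3 = (2, 2).
Expanding (3, 1) ⊗ (1, -3) ⊗ (2, 2) reproduces all 8 entries of T, so T = (3, 1) ⊗ (1, -3) ⊗ (2, 2) and rank(T) ≤ 1.
These bounds meet, so rank(T) = 1.

1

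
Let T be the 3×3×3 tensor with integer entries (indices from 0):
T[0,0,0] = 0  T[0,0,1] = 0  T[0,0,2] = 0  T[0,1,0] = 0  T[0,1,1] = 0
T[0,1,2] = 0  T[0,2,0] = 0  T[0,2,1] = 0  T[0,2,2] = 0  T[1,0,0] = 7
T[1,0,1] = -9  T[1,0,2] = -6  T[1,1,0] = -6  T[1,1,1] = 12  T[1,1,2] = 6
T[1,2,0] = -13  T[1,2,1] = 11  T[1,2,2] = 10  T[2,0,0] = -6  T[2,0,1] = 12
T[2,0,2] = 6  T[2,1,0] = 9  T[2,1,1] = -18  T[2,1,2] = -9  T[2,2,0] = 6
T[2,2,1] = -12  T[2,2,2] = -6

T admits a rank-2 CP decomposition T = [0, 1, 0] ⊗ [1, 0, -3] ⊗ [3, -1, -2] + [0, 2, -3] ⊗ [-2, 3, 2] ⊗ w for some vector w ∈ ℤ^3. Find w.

w = [-1, 2, 1]

Subtract the known terms from T to get the rank-1 residual R = [0, 2, -3] ⊗ [-2, 3, 2] ⊗ w, so R[i,j,k] = a[i]·b[j]·w[k]. Pick indices with nonzero a[1]·b[0] = (2)·(-2) = -4. Only the fibre through (1,0,·) is needed: R[1,0,:] = T[1,0,:] − Σₗ aₗ[1]bₗ[0]cₗ = [7, -9, -6] − (1)·(1)·[3, -1, -2] = [4, -8, -4]. Then w[k] = R[1,0,k] / -4 for each k, giving w = [4, -8, -4] / -4 = [-1, 2, 1].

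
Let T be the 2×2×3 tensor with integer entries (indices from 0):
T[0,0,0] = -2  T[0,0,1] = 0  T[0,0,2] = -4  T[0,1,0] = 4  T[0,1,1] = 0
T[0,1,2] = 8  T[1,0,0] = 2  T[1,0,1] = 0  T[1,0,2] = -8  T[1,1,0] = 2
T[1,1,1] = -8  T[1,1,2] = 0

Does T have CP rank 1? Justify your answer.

No

The mode-3 unfolding of T (rows indexed by k, columns by (i,j) = (0,0), (0,1), (1,0), (1,1)) is [[-2, 4, 2, 2], [0, 0, 0, -8], [-4, 8, -8, 0]].
There the 3×3 minor on rows k ∈ {0, 1, 2}, columns (i,j) ∈ {(0,0), (1,0), (1,1)} is det [[-2, 2, 2], [0, 0, -8], [-4, -8, 0]] = 192 ≠ 0, so this unfolding has rank ≥ 3; CP rank is at least every unfolding rank, so rank(T) ≥ 3.
In particular rank(T) ≥ 3 > 1, so T is not rank-1.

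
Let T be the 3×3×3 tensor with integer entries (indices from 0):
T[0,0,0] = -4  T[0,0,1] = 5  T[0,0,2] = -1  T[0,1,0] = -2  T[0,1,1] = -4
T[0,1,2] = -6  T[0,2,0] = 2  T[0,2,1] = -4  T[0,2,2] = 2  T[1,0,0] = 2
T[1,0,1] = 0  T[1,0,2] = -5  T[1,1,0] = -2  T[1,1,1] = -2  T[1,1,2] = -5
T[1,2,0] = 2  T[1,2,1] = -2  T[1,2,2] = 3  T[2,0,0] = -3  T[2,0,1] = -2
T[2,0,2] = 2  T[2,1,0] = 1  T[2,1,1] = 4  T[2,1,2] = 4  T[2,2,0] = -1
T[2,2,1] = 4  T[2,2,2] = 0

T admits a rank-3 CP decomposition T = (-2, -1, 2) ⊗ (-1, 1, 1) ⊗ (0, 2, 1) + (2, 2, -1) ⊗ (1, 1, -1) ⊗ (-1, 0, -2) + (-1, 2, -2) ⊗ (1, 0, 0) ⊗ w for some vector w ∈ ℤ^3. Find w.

Subtract the known terms from T to get the rank-1 residual R = (-1, 2, -2) ⊗ (1, 0, 0) ⊗ w, so R[i,j,k] = a[i]·b[j]·w[k]. Pick indices with nonzero a[0]·b[0] = (-1)·(1) = -1. Only the fibre through (0,0,·) is needed: R[0,0,:] = T[0,0,:] − Σₗ aₗ[0]bₗ[0]cₗ = [-4, 5, -1] − (-2)·(-1)·(0, 2, 1) − (2)·(1)·(-1, 0, -2) = [-2, 1, 1]. Then w[k] = R[0,0,k] / -1 for each k, giving w = [-2, 1, 1] / -1 = (2, -1, -1).

w = (2, -1, -1)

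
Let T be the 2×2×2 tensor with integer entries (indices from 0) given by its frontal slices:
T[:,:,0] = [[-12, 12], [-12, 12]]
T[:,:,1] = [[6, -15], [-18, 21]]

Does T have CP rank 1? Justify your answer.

No

The mode-1 unfolding of T (rows indexed by i, columns by (j,k) = (0,0), (0,1), (1,0), (1,1)) is [[-12, 6, 12, -15], [-12, -18, 12, 21]].
There the 2×2 minor on rows i ∈ {0, 1}, columns (j,k) ∈ {(0,0), (0,1)} is det [[-12, 6], [-12, -18]] = 288 ≠ 0, so this unfolding has rank ≥ 2; CP rank is at least every unfolding rank, so rank(T) ≥ 2.
In particular rank(T) ≥ 2 > 1, so T is not rank-1.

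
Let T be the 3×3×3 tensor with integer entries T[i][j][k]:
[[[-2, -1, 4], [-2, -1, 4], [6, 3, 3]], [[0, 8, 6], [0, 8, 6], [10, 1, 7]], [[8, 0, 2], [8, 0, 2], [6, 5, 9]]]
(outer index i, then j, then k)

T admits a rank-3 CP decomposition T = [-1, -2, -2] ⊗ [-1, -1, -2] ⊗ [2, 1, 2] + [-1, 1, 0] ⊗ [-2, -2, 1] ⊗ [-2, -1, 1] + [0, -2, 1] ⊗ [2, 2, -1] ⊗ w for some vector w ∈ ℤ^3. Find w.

w = [2, -1, -1]

Subtract the known terms from T to get the rank-1 residual R = [0, -2, 1] ⊗ [2, 2, -1] ⊗ w, so R[i,j,k] = a[i]·b[j]·w[k]. Pick indices with nonzero a[1]·b[0] = (-2)·(2) = -4. Only the fibre through (1,0,·) is needed: R[1,0,:] = T[1,0,:] − Σₗ aₗ[1]bₗ[0]cₗ = [0, 8, 6] − (-2)·(-1)·[2, 1, 2] − (1)·(-2)·[-2, -1, 1] = [-8, 4, 4]. Then w[k] = R[1,0,k] / -4 for each k, giving w = [-8, 4, 4] / -4 = [2, -1, -1].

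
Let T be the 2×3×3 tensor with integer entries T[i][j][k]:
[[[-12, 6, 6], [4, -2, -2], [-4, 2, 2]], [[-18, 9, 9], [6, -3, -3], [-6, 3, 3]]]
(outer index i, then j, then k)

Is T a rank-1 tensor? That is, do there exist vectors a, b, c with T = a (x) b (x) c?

Yes

The mode-1 fibre T[:,0,0] = [-12, -18] gives a = [2, 3] (primitive direction); the mode-2 fibre T[0,:,0] = [-12, 4, -4] gives b = [3, -1, 1]; then c[k] = T[0,0,k] / (a[0]·b[0]) = [-12, 6, 6] / 6 = [-2, 1, 1].
Expanding [2, 3] (x) [3, -1, 1] (x) [-2, 1, 1] reproduces all 18 entries of T, so T = [2, 3] (x) [3, -1, 1] (x) [-2, 1, 1] and rank(T) ≤ 1.
Equivalently every frontal slice T[:,:,k] is c[k] times the rank-1 matrix [2, 3] (x) [3, -1, 1]. So T has rank 1 (it is nonzero).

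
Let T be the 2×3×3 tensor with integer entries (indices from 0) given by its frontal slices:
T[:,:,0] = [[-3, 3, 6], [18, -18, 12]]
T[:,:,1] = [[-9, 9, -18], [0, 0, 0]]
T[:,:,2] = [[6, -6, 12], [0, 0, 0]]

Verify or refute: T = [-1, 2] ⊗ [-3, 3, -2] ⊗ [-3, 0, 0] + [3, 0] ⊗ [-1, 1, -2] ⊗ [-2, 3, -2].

Reconstruct entrywise from the claimed factors. For example, T[0,0,2] = 6 and Σₗ aₗ[0]bₗ[0]cₗ[2] = (-1)·(-3)·(0) + (3)·(-1)·(-2) = 6; checking all 18 entries, every one matches. The claim holds.

Yes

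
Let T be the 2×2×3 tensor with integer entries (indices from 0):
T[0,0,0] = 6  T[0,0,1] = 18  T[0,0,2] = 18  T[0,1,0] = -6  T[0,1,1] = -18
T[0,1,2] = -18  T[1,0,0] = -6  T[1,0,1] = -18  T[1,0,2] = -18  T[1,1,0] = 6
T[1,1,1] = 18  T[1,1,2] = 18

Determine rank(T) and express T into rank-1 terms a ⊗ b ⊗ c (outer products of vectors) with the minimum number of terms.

Lower bound: T ≠ 0 (e.g. T[0,0,0] = 6), so rank(T) ≥ 1.
Upper bound: if T = a ⊗ b ⊗ c then every fibre of T is a multiple of the corresponding factor, so read the factors off the fibres through the nonzero entry T[0,0,0] = 6.
The mode-1 fibre T[:,0,0] = [6, -6] gives a = [1, -1] (primitive direction); the mode-2 fibre T[0,:,0] = [6, -6] gives b = [1, -1]; then c[k] = T[0,0,k] / (a[0]·b[0]) = [6, 18, 18] / 1 = [6, 18, 18].
Expanding [1, -1] ⊗ [1, -1] ⊗ [6, 18, 18] reproduces all 12 entries of T, so T = [1, -1] ⊗ [1, -1] ⊗ [6, 18, 18] and rank(T) ≤ 1.
These bounds meet, so rank(T) = 1.

rank(T) = 1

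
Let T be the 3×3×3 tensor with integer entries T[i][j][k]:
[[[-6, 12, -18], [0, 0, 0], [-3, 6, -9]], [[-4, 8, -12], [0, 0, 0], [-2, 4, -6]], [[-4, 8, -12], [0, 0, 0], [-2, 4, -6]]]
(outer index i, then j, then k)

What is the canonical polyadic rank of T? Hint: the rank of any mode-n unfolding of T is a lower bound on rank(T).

1

Lower bound: T ≠ 0 (e.g. T[0,0,0] = -6), so rank(T) ≥ 1.
Upper bound: if T = a ⊗ b ⊗ c then every fibre of T is a multiple of the corresponding factor, so read the factors off the fibres through the nonzero entry T[0,0,0] = -6.
The mode-1 fibre T[:,0,0] = [-6, -4, -4] gives a = [3, 2, 2] (primitive direction); the mode-2 fibre T[0,:,0] = [-6, 0, -3] gives b = [2, 0, 1]; then c[k] = T[0,0,k] / (a[0]·b[0]) = [-6, 12, -18] / 6 = [-1, 2, -3].
Expanding [3, 2, 2] ⊗ [2, 0, 1] ⊗ [-1, 2, -3] reproduces all 27 entries of T, so T = [3, 2, 2] ⊗ [2, 0, 1] ⊗ [-1, 2, -3] and rank(T) ≤ 1.
These bounds meet, so rank(T) = 1.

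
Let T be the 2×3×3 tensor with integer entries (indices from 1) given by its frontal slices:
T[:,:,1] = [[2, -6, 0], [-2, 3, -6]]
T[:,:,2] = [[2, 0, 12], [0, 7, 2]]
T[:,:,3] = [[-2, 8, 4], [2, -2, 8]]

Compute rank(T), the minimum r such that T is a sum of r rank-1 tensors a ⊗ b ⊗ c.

Lower bound: the mode-3 unfolding of T (rows indexed by k, columns by (i,j) = (1,1), (1,2), (1,3), (2,1), (2,2), (2,3)) is [[2, -6, 0, -2, 3, -6], [2, 0, 12, 0, 7, 2], [-2, 8, 4, 2, -2, 8]].
There the 3×3 minor on rows k ∈ {1, 2, 3}, columns (i,j) ∈ {(1,1), (1,2), (2,1)} is det [[2, -6, -2], [2, 0, 0], [-2, 8, 2]] = -8 ≠ 0, so this unfolding has rank ≥ 3; CP rank is at least every unfolding rank, so rank(T) ≥ 3. (Flattening ranks never certify an upper bound on CP rank; for that we must actually write T with 3 rank-1 terms.)
Upper bound: T is a sum of 3 rank-1 terms, T = [0, 1] ⊗ [2, 1, 2] ⊗ [0, 1, 0] + [1, -1] ⊗ [1, -2, 2] ⊗ [2, 2, -2] + [2, 1] ⊗ [0, 1, 2] ⊗ [-1, 2, 2] (written with every a and b primitive with positive leading entry and the scale carried by c; CP decompositions are not unique, and this one is verified by expanding entrywise), so rank(T) ≤ 3.
These bounds meet, so rank(T) = 3.
Check entry T[2,3,3] = 8: (1)·(2)·(0) + (-1)·(2)·(-2) + (1)·(2)·(2) = 8.

3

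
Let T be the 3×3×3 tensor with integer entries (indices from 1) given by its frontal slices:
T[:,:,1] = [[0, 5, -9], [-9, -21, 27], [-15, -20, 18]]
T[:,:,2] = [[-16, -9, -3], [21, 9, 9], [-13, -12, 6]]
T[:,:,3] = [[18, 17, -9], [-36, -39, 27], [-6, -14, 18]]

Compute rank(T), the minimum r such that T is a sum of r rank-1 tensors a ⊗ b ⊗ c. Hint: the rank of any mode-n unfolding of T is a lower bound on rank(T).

2

Lower bound: the mode-1 unfolding of T (rows indexed by i, columns by (j,k) = (1,1), (1,2), (1,3), (2,1), (2,2), (2,3), (3,1), (3,2), (3,3)) is [[0, -16, 18, 5, -9, 17, -9, -3, -9], [-9, 21, -36, -21, 9, -39, 27, 9, 27], [-15, -13, -6, -20, -12, -14, 18, 6, 18]].
There the 2×2 minor on rows i ∈ {1, 2}, columns (j,k) ∈ {(1,1), (1,2)} is det [[0, -16], [-9, 21]] = -144 ≠ 0, so this unfolding has rank ≥ 2; CP rank is at least every unfolding rank, so rank(T) ≥ 2. (Unfolding ranks only ever bound the CP rank from below — rank(T) can be strictly larger than all of them — so the matching upper bound has to come from an explicit 2-term decomposition.)
Upper bound — finding two terms. Write S_k = T[:,:,k] for the frontal slices: S₁ = [[0, 5, -9], [-9, -21, 27], [-15, -20, 18]], S₂ = [[-16, -9, -3], [21, 9, 9], [-13, -12, 6]], S₃ = [[18, 17, -9], [-36, -39, 27], [-6, -14, 18]].
If T = a₁ ⊗ b₁ ⊗ c₁ + a₂ ⊗ b₂ ⊗ c₂ then each S_k = c₁[k]·a₁b₁ᵀ + c₂[k]·a₂b₂ᵀ. S₁ and S₂ are linearly independent, so a₁b₁ᵀ and a₂b₂ᵀ must span the same plane of matrices: they are the rank-1 matrices of the form x·S₁ + y·S₂.
The 2×2 minor of x·S₁ + y·S₂ on rows {1,2}, columns {1,2} is 45·x² + 150·xy + 45·y² = 15·(x + 3·y)(3·x + y), vanishing at (x:y) = (3:-1) and (1:-3).
M₁ = 3·S₁ − S₂ = [[16, 24, -24], [-48, -72, 72], [-32, -48, 48]] = 8·[1, -3, -2][2, 3, -3]ᵀ and M₂ = S₁ − 3·S₂ = [[48, 32, 0], [-72, -48, 0], [24, 16, 0]] = 8·[2, -3, 1][3, 2, 0]ᵀ, so take a₁ = [1, -3, -2], b₁ = [2, 3, -3], a₂ = [2, -3, 1], b₂ = [3, 2, 0].
Each slice is an integer combination of E₁ = a₁b₁ᵀ and E₂ = a₂b₂ᵀ: S₁ = 3·E₁ − E₂, S₂ = E₁ − 3·E₂, S₃ = 3·E₁ + 2·E₂; reading off coefficients, c₁ = [3, 1, 3] and c₂ = [-1, -3, 2].
Hence T = [1, -3, -2] ⊗ [2, 3, -3] ⊗ [3, 1, 3] + [2, -3, 1] ⊗ [3, 2, 0] ⊗ [-1, -3, 2], so rank(T) ≤ 2.
These bounds meet, so rank(T) = 2.
Check entry T[1,3,2] = -3: (1)·(-3)·(1) + (2)·(0)·(-3) = -3.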